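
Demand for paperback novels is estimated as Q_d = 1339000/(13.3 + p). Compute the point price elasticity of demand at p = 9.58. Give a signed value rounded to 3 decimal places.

-0.419

dQ_d/dp = −1339000/(13.3 + p)² = -2557.81. At p = 9.58, Q_d = 58522.7.
Ed = (dQ_d/dp)·(p/Q_d) = (-2557.81) × (9.58/58522.7) = -0.41870…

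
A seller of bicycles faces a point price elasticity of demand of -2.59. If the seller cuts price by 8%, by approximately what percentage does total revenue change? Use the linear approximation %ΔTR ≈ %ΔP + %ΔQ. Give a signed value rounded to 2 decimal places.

+12.72%

%ΔQ ≈ Ed × %ΔP = (-2.59) × (-8%) = +20.7200%
%ΔTR ≈ %ΔP + %ΔQ = (-8%) + (+20.7200%) = +12.7200%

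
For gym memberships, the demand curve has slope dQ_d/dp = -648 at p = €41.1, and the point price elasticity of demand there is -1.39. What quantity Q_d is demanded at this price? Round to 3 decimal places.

Ed = (dQ_d/dp)·(p/Q_d) ⇒ Q_d = (dQ_d/dp)·p/Ed = (-648)·41.1/(-1.39) = 19160.28776…

19160.288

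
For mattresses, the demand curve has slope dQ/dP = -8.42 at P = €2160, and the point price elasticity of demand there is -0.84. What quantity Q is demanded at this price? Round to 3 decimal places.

Ed = (dQ/dP)·(P/Q) ⇒ Q = (dQ/dP)·P/Ed = (-8.42)·2160/(-0.84) = 21651.42857…

21651.429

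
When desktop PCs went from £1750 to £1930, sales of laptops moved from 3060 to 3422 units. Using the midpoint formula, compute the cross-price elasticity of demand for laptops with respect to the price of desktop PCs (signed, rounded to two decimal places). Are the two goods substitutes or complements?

%ΔQ_{laptops} = (3422 − 3060)/avg = 362/3241 = 0.111693…
%ΔP_{desktop PCs} = (1930 − 1750)/avg = 180/1840 = 0.097826…
E_cross = (362/3241) / (180/1840) = 1.1417…
E_cross > 0 ⇒ the goods are substitutes.

1.14; substitutes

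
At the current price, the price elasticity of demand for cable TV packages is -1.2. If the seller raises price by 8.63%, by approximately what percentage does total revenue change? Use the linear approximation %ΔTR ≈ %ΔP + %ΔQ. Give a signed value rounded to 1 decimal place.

%ΔQ ≈ Ed × %ΔP = (-1.2) × (+8.63%) = -10.3560%
%ΔTR ≈ %ΔP + %ΔQ = (+8.63%) + (-10.3560%) = -1.7260%

-1.7%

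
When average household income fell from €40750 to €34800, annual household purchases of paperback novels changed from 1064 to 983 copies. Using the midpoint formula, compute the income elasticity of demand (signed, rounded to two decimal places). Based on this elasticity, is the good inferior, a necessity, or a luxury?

0.50; necessity

%ΔQ = (983 − 1064)/[( 1064 + 983)/2] = -81/1023.5 = -0.079140…
%ΔIncome = (34800 − 40750)/[( 40750 + 34800)/2] = -5950/37775 = -0.157511…
E_income = (-81/1023.5) / (-5950/37775) = 0.5024…
0 < E_income < 1 ⇒ normal good, necessity.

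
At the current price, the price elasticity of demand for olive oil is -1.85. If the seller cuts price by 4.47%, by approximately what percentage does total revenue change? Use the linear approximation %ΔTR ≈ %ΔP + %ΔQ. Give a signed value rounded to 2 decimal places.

+3.80%

%ΔQ ≈ Ed × %ΔP = (-1.85) × (-4.47%) = +8.2695%
%ΔTR ≈ %ΔP + %ΔQ = (-4.47%) + (+8.2695%) = +3.7995%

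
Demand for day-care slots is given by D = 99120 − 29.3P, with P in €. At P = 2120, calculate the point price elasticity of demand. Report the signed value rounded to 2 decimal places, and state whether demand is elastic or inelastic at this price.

dD/dP = −29.3. At P = 2120, D = 99120 − 29.3(2120) = 37004.
Ed = (dD/dP)·(P/D) = −29.3 × (2120/37004) = -1.6786…
|Ed| = 1.68 > 1, so demand is elastic.

-1.68; elastic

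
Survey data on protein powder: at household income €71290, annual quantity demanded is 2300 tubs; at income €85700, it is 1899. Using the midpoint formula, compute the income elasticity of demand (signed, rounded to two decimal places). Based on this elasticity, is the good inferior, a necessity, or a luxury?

%ΔQ = (1899 − 2300)/[( 2300 + 1899)/2] = -401/2099.5 = -0.190997…
%ΔIncome = (85700 − 71290)/[( 71290 + 85700)/2] = 14410/78495 = 0.183578…
E_income = (-401/2099.5) / (14410/78495) = -1.0404…
E_income < 0 ⇒ inferior good.

-1.04; inferior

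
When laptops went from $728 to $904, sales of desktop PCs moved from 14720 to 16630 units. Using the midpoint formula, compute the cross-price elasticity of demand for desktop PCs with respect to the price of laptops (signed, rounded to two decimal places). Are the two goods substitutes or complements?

%ΔQ_{desktop PCs} = (16630 − 14720)/avg = 1910/15675 = 0.121850…
%ΔP_{laptops} = (904 − 728)/avg = 176/816 = 0.215686…
E_cross = (1910/15675) / (176/816) = 0.5649…
E_cross > 0 ⇒ the goods are substitutes.

0.56; substitutes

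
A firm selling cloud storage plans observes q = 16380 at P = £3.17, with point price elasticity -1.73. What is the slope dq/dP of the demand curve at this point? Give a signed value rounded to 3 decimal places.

Ed = (dq/dP)·(P/q) ⇒ dq/dP = Ed·q/P = (-1.73)·16380/3.17 = -8939.24290…

-8939.243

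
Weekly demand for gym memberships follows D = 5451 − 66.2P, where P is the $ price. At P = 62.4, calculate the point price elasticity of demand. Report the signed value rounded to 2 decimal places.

dD/dP = −66.2. At P = 62.4, D = 5451 − 66.2(62.4) = 1320.12.
Ed = (dD/dP)·(P/D) = −66.2 × (62.4/1320.12) = -3.1291…

-3.13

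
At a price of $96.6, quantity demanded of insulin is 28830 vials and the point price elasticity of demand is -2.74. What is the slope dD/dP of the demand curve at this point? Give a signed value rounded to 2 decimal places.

-817.75

Ed = (dD/dP)·(P/D) ⇒ dD/dP = Ed·D/P = (-2.74)·28830/96.6 = -817.7453…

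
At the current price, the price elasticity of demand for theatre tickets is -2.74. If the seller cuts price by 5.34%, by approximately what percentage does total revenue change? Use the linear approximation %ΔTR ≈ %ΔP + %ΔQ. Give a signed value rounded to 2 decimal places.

%ΔQ ≈ Ed × %ΔP = (-2.74) × (-5.34%) = +14.6316%
%ΔTR ≈ %ΔP + %ΔQ = (-5.34%) + (+14.6316%) = +9.2916%

+9.29%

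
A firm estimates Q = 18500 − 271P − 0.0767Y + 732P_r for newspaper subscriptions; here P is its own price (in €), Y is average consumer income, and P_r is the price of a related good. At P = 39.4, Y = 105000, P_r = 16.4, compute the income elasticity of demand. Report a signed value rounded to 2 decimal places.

At the given values, Q = 18500 − 271(39.4) − 0.0767(105000) + 732(16.4) = 11773.9.
∂Q/∂Y = -0.0767.
E = (-0.0767) × (105000/11773.9) = -0.6840…

-0.68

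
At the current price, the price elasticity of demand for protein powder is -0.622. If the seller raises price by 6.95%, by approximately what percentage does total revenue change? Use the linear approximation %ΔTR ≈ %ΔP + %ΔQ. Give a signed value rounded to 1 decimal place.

%ΔQ ≈ Ed × %ΔP = (-0.622) × (+6.95%) = -4.3229%
%ΔTR ≈ %ΔP + %ΔQ = (+6.95%) + (-4.3229%) = +2.6271%

+2.6%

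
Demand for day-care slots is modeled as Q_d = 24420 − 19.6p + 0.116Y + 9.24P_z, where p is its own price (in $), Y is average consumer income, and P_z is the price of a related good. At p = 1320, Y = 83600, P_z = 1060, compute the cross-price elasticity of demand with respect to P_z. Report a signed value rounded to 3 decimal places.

At the given values, Q_d = 24420 − 19.6(1320) + 0.116(83600) + 9.24(1060) = 18040.
∂Q_d/∂P_z = 9.24.
E = (9.24) × (1060/18040) = 0.54292…

0.543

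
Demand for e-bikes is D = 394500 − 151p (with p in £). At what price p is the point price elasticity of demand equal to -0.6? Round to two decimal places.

979.72

Ed = −151p/(394500 − 151p). Set this equal to -0.6:
151p = 0.6·(394500 − 151p) ⇒ 151p(1 + 0.6) = 0.6·394500
p = 0.6·394500 / (151·1.6) = 979.7185…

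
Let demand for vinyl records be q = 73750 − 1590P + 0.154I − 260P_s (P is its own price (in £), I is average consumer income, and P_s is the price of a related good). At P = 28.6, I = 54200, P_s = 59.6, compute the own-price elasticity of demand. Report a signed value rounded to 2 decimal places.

-2.15

At the given values, q = 73750 − 1590(28.6) + 0.154(54200) − 260(59.6) = 21126.8.
∂q/∂P = −1590.
E = (-1590) × (28.6/21126.8) = -2.1524…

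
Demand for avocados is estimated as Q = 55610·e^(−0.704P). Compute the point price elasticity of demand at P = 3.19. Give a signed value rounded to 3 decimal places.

dQ/dP = −0.704·Q = -4143.85. At P = 3.19, Q = 5886.16.
Ed = (dQ/dP)·(P/Q) = (-4143.85) × (3.19/5886.16) = -2.24576

-2.246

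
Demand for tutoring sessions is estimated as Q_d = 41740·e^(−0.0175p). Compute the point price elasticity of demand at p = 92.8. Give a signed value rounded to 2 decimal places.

dQ_d/dp = −0.0175·Q_d = -143.978. At p = 92.8, Q_d = 8227.32.
Ed = (dQ_d/dp)·(p/Q_d) = (-143.978) × (92.8/8227.32) = -1.624

-1.62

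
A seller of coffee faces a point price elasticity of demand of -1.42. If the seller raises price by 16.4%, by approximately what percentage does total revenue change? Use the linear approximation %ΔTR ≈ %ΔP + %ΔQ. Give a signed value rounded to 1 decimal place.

-6.9%

%ΔQ ≈ Ed × %ΔP = (-1.42) × (+16.4%) = -23.2880%
%ΔTR ≈ %ΔP + %ΔQ = (+16.4%) + (-23.2880%) = -6.8880%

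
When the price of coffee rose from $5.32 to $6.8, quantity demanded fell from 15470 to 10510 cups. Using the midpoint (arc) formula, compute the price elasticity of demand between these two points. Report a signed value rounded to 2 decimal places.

-1.56

%ΔQ = (10510 − 15470) / [(15470 + 10510)/2] = -4960/12990 = -0.381832…
%ΔP = (6.8 − 5.32) / [(5.32 + 6.8)/2] = 1.48/6.06 = 0.244224…
Arc Ed = %ΔQ / %ΔP = (-4960/12990) / (1.48/6.06) = -1.5634…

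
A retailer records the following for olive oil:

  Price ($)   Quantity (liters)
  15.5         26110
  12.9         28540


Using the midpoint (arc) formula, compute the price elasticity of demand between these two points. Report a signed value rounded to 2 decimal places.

-0.49

%ΔQ = (28540 − 26110) / [(26110 + 28540)/2] = 2430/27325 = 0.088929…
%ΔP = (12.9 − 15.5) / [(15.5 + 12.9)/2] = -2.6/14.2 = -0.183098…
Arc Ed = %ΔQ / %ΔP = (2430/27325) / (-2.6/14.2) = -0.4856…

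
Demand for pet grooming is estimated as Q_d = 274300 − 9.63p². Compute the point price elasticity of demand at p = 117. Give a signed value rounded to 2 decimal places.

dQ_d/dp = −2·9.63·p = -2253.42. At p = 117, Q_d = 142474.93.
Ed = (dQ_d/dp)·(p/Q_d) = (-2253.42) × (117/142474.93) = -1.8505…

-1.85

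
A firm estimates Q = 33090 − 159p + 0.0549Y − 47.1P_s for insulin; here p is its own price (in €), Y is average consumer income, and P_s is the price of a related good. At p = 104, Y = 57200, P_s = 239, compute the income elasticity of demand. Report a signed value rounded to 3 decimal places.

0.372

At the given values, Q = 33090 − 159(104) + 0.0549(57200) − 47.1(239) = 8437.38.
∂Q/∂Y = 0.0549.
E = (0.0549) × (57200/8437.38) = 0.37218…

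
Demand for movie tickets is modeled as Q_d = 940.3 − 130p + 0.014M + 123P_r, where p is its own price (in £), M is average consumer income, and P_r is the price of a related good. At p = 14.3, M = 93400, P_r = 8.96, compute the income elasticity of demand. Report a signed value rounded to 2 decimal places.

At the given values, Q_d = 940.3 − 130(14.3) + 0.014(93400) + 123(8.96) = 1490.98.
∂Q_d/∂M = 0.014.
E = (0.014) × (93400/1490.98) = 0.8770…

0.88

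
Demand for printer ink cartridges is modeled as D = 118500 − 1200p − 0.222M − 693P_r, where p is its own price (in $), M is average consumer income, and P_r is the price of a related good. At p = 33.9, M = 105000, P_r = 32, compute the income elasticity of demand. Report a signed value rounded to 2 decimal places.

-0.72

At the given values, D = 118500 − 1200(33.9) − 0.222(105000) − 693(32) = 32334.
∂D/∂M = -0.222.
E = (-0.222) × (105000/32334) = -0.7209…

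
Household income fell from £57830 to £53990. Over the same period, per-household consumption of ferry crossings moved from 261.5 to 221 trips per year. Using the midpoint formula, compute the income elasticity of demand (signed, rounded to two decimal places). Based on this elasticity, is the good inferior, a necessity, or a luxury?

2.44; luxury

%ΔQ = (221 − 261.5)/[( 261.5 + 221)/2] = -40.5/241.25 = -0.167875…
%ΔIncome = (53990 − 57830)/[( 57830 + 53990)/2] = -3840/55910 = -0.068681…
E_income = (-40.5/241.25) / (-3840/55910) = 2.4442…
E_income > 1 ⇒ normal good, luxury.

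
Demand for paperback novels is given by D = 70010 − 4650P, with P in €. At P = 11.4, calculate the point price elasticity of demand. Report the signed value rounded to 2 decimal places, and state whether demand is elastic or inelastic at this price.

-3.12; elastic

dD/dP = −4650. At P = 11.4, D = 70010 − 4650(11.4) = 17000.
Ed = (dD/dP)·(P/D) = −4650 × (11.4/17000) = -3.1182…
|Ed| = 3.12 > 1, so demand is elastic.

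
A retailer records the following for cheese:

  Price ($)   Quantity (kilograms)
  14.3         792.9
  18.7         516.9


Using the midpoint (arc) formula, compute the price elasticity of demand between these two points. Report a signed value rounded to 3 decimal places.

%ΔQ = (516.9 − 792.9) / [(792.9 + 516.9)/2] = -276/654.9 = -0.421438…
%ΔP = (18.7 − 14.3) / [(14.3 + 18.7)/2] = 4.4/16.5 = 0.266666…
Arc Ed = %ΔQ / %ΔP = (-276/654.9) / (4.4/16.5) = -1.58039…

-1.580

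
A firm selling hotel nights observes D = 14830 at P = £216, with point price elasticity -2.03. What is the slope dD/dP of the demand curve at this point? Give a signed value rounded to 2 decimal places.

-139.37

Ed = (dD/dP)·(P/D) ⇒ dD/dP = Ed·D/P = (-2.03)·14830/216 = -139.3745…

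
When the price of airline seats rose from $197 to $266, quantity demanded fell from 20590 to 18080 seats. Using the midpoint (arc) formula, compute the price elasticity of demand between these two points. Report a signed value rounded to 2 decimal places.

%ΔQ = (18080 − 20590) / [(20590 + 18080)/2] = -2510/19335 = -0.129816…
%ΔP = (266 − 197) / [(197 + 266)/2] = 69/231.5 = 0.298056…
Arc Ed = %ΔQ / %ΔP = (-2510/19335) / (69/231.5) = -0.4355…

-0.44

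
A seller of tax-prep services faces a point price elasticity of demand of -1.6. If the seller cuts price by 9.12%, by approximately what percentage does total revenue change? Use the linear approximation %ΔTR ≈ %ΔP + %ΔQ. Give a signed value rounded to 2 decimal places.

+5.47%

%ΔQ ≈ Ed × %ΔP = (-1.6) × (-9.12%) = +14.5920%
%ΔTR ≈ %ΔP + %ΔQ = (-9.12%) + (+14.5920%) = +5.4720%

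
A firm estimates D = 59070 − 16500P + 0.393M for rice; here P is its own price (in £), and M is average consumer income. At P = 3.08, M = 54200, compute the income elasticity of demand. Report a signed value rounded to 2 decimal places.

At the given values, D = 59070 − 16500(3.08) + 0.393(54200) = 29550.6.
∂D/∂M = 0.393.
E = (0.393) × (54200/29550.6) = 0.7208…

0.72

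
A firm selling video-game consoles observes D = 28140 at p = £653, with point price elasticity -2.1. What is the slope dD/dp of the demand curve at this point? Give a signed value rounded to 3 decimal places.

-90.496

Ed = (dD/dp)·(p/D) ⇒ dD/dp = Ed·D/p = (-2.1)·28140/653 = -90.49617…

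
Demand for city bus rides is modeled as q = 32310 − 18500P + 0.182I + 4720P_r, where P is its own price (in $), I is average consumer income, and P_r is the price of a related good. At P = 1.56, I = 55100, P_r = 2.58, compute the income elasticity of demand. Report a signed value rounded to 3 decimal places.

0.391

At the given values, q = 32310 − 18500(1.56) + 0.182(55100) + 4720(2.58) = 25655.8.
∂q/∂I = 0.182.
E = (0.182) × (55100/25655.8) = 0.39087…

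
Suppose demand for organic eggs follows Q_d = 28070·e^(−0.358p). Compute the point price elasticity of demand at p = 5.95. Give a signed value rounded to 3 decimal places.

dQ_d/dp = −0.358·Q_d = -1194.08. At p = 5.95, Q_d = 3335.43.
Ed = (dQ_d/dp)·(p/Q_d) = (-1194.08) × (5.95/3335.43) = -2.1301

-2.130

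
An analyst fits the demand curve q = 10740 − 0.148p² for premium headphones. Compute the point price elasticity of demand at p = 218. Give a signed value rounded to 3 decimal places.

-3.795

dq/dp = −2·0.148·p = -64.528. At p = 218, q = 3706.448.
Ed = (dq/dp)·(p/q) = (-64.528) × (218/3706.448) = -3.79530…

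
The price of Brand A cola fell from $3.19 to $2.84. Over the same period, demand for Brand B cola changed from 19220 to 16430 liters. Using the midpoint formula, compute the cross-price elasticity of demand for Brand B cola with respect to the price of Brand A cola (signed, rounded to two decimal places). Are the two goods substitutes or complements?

1.35; substitutes

%ΔQ_{Brand B cola} = (16430 − 19220)/avg = -2790/17825 = -0.156521…
%ΔP_{Brand A cola} = (2.84 − 3.19)/avg = -0.35/3.015 = -0.116086…
E_cross = (-2790/17825) / (-0.35/3.015) = 1.3483…
E_cross > 0 ⇒ the goods are substitutes.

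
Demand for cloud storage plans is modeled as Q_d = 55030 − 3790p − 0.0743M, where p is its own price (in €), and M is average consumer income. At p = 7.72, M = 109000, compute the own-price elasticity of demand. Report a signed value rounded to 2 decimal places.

-1.66

At the given values, Q_d = 55030 − 3790(7.72) − 0.0743(109000) = 17672.5.
∂Q_d/∂p = −3790.
E = (-3790) × (7.72/17672.5) = -1.6556…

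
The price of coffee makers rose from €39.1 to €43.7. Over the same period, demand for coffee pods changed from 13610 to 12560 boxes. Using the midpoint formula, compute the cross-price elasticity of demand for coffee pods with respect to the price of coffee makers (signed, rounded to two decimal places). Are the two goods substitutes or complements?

%ΔQ_{coffee pods} = (12560 − 13610)/avg = -1050/13085 = -0.080244…
%ΔP_{coffee makers} = (43.7 − 39.1)/avg = 4.6/41.4 = 0.111111…
E_cross = (-1050/13085) / (4.6/41.4) = -0.7222…
E_cross < 0 ⇒ the goods are complements.

-0.72; complements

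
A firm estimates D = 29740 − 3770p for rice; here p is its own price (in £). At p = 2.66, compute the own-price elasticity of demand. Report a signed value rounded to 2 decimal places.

-0.51

At the given values, D = 29740 − 3770(2.66) = 19711.8.
∂D/∂p = −3770.
E = (-3770) × (2.66/19711.8) = -0.5087…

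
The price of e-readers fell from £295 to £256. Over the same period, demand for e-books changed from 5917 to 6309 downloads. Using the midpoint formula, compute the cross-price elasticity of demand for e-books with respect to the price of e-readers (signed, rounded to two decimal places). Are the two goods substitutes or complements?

-0.45; complements

%ΔQ_{e-books} = (6309 − 5917)/avg = 392/6113 = 0.064125…
%ΔP_{e-readers} = (256 − 295)/avg = -39/275.5 = -0.141560…
E_cross = (392/6113) / (-39/275.5) = -0.4529…
E_cross < 0 ⇒ the goods are complements.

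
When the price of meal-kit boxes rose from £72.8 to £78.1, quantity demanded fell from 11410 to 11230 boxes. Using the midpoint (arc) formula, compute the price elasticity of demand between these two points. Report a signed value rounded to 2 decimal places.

%ΔQ = (11230 − 11410) / [(11410 + 11230)/2] = -180/11320 = -0.015901…
%ΔP = (78.1 − 72.8) / [(72.8 + 78.1)/2] = 5.3/75.45 = 0.070245…
Arc Ed = %ΔQ / %ΔP = (-180/11320) / (5.3/75.45) = -0.2263…

-0.23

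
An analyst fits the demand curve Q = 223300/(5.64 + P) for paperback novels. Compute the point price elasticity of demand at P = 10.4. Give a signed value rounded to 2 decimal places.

dQ/dP = −223300/(5.64 + P)² = -867.921. At P = 10.4, Q = 13921.4.
Ed = (dQ/dP)·(P/Q) = (-867.921) × (10.4/13921.4) = -0.6483…

-0.65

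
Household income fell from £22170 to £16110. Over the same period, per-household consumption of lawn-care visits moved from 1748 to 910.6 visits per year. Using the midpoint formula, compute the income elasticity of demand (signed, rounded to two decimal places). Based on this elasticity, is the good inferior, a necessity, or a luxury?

%ΔQ = (910.6 − 1748)/[( 1748 + 910.6)/2] = -837.4/1329.3 = -0.629955…
%ΔIncome = (16110 − 22170)/[( 22170 + 16110)/2] = -6060/19140 = -0.316614…
E_income = (-837.4/1329.3) / (-6060/19140) = 1.9896…
E_income > 1 ⇒ normal good, luxury.

1.99; luxury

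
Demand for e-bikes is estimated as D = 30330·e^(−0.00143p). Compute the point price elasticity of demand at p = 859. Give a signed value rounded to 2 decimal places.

dD/dp = −0.00143·D = -12.698. At p = 859, D = 8879.7.
Ed = (dD/dp)·(p/D) = (-12.698) × (859/8879.7) = -1.2283…

-1.23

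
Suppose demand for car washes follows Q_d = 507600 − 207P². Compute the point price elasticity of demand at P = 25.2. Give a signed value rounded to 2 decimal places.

dQ_d/dP = −2·207·P = -10432.8. At P = 25.2, Q_d = 376146.72.
Ed = (dQ_d/dP)·(P/Q_d) = (-10432.8) × (25.2/376146.72) = -0.6989…

-0.70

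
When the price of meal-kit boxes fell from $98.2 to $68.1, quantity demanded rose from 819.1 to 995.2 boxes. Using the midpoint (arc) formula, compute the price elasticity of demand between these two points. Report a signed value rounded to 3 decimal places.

%ΔQ = (995.2 − 819.1) / [(819.1 + 995.2)/2] = 176.1/907.15 = 0.194124…
%ΔP = (68.1 − 98.2) / [(98.2 + 68.1)/2] = -30.1/83.15 = -0.361996…
Arc Ed = %ΔQ / %ΔP = (176.1/907.15) / (-30.1/83.15) = -0.53626…

-0.536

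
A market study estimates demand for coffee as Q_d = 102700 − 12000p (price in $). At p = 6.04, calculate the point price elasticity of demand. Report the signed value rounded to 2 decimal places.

-2.40

dQ_d/dp = −12000. At p = 6.04, Q_d = 102700 − 12000(6.04) = 30220.
Ed = (dQ_d/dp)·(p/Q_d) = −12000 × (6.04/30220) = -2.3984…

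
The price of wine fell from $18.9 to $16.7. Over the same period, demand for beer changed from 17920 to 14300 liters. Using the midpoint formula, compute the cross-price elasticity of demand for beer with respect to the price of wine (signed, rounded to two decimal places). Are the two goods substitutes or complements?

%ΔQ_{beer} = (14300 − 17920)/avg = -3620/16110 = -0.224705…
%ΔP_{wine} = (16.7 − 18.9)/avg = -2.2/17.8 = -0.123595…
E_cross = (-3620/16110) / (-2.2/17.8) = 1.8180…
E_cross > 0 ⇒ the goods are substitutes.

1.82; substitutes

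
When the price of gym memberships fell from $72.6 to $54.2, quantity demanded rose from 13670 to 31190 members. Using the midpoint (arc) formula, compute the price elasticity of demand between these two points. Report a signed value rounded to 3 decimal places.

-2.691

%ΔQ = (31190 − 13670) / [(13670 + 31190)/2] = 17520/22430 = 0.781096…
%ΔP = (54.2 − 72.6) / [(72.6 + 54.2)/2] = -18.4/63.4 = -0.290220…
Arc Ed = %ΔQ / %ΔP = (17520/22430) / (-18.4/63.4) = -2.69138…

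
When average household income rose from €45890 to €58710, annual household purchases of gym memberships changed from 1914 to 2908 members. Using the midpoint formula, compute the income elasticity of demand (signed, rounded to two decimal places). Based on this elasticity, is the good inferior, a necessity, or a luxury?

1.68; luxury

%ΔQ = (2908 − 1914)/[( 1914 + 2908)/2] = 994/2411 = 0.412277…
%ΔIncome = (58710 − 45890)/[( 45890 + 58710)/2] = 12820/52300 = 0.245124…
E_income = (994/2411) / (12820/52300) = 1.6819…
E_income > 1 ⇒ normal good, luxury.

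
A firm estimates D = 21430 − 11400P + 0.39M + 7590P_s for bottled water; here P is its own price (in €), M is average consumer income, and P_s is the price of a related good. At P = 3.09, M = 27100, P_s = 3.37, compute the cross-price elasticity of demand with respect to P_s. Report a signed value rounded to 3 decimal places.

1.144

At the given values, D = 21430 − 11400(3.09) + 0.39(27100) + 7590(3.37) = 22351.3.
∂D/∂P_s = 7590.
E = (7590) × (3.37/22351.3) = 1.14437…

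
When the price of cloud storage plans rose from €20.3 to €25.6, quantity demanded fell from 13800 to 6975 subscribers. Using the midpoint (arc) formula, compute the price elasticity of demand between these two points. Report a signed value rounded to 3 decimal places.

-2.845

%ΔQ = (6975 − 13800) / [(13800 + 6975)/2] = -6825/10387.5 = -0.657039…
%ΔP = (25.6 − 20.3) / [(20.3 + 25.6)/2] = 5.3/22.95 = 0.230936…
Arc Ed = %ΔQ / %ΔP = (-6825/10387.5) / (5.3/22.95) = -2.84510…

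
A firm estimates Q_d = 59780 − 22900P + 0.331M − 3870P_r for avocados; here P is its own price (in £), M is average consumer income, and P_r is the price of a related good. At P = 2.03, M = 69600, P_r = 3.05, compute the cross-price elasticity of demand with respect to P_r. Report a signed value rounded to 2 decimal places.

-0.48

At the given values, Q_d = 59780 − 22900(2.03) + 0.331(69600) − 3870(3.05) = 24527.1.
∂Q_d/∂P_r = -3870.
E = (-3870) × (3.05/24527.1) = -0.4812…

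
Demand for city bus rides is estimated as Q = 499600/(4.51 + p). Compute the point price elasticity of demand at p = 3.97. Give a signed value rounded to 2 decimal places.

-0.47

dQ/dp = −499600/(4.51 + p)² = -6947.53. At p = 3.97, Q = 58915.1.
Ed = (dQ/dp)·(p/Q) = (-6947.53) × (3.97/58915.1) = -0.4681…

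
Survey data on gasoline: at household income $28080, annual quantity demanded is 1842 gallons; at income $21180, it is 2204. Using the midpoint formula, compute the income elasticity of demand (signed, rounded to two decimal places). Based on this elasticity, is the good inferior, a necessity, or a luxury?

-0.64; inferior

%ΔQ = (2204 − 1842)/[( 1842 + 2204)/2] = 362/2023 = 0.178942…
%ΔIncome = (21180 − 28080)/[( 28080 + 21180)/2] = -6900/24630 = -0.280146…
E_income = (362/2023) / (-6900/24630) = -0.6387…
E_income < 0 ⇒ inferior good.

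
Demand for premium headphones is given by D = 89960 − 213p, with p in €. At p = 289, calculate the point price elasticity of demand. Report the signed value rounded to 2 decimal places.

-2.17

dD/dp = −213. At p = 289, D = 89960 − 213(289) = 28403.
Ed = (dD/dp)·(p/D) = −213 × (289/28403) = -2.1672…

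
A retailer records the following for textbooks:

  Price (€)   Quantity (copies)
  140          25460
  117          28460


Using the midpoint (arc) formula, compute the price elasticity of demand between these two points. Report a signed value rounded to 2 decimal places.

-0.62

%ΔQ = (28460 − 25460) / [(25460 + 28460)/2] = 3000/26960 = 0.111275…
%ΔP = (117 − 140) / [(140 + 117)/2] = -23/128.5 = -0.178988…
Arc Ed = %ΔQ / %ΔP = (3000/26960) / (-23/128.5) = -0.6216…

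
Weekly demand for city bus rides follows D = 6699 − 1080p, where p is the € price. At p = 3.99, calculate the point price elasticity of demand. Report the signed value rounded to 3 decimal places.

-1.803

dD/dp = −1080. At p = 3.99, D = 6699 − 1080(3.99) = 2389.8.
Ed = (dD/dp)·(p/D) = −1080 × (3.99/2389.8) = -1.80316…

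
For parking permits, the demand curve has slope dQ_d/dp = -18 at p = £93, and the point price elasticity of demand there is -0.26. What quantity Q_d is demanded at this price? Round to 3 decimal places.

6438.462

Ed = (dQ_d/dp)·(p/Q_d) ⇒ Q_d = (dQ_d/dp)·p/Ed = (-18)·93/(-0.26) = 6438.46153…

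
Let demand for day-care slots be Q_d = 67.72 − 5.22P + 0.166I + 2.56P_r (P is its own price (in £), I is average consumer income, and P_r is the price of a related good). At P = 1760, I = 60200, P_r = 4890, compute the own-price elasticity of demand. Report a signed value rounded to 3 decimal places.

At the given values, Q_d = 67.72 − 5.22(1760) + 0.166(60200) + 2.56(4890) = 13392.12.
∂Q_d/∂P = −5.22.
E = (-5.22) × (1760/13392.12) = -0.68601…

-0.686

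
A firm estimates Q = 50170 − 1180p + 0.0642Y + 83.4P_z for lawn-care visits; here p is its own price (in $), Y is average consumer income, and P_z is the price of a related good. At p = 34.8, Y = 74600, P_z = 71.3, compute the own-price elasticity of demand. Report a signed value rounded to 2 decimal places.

-2.07

At the given values, Q = 50170 − 1180(34.8) + 0.0642(74600) + 83.4(71.3) = 19841.74.
∂Q/∂p = −1180.
E = (-1180) × (34.8/19841.74) = -2.0695…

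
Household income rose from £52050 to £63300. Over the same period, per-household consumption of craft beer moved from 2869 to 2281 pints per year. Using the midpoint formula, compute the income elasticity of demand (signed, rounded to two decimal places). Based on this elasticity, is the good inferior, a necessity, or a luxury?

-1.17; inferior

%ΔQ = (2281 − 2869)/[( 2869 + 2281)/2] = -588/2575 = -0.228349…
%ΔIncome = (63300 − 52050)/[( 52050 + 63300)/2] = 11250/57675 = 0.195058…
E_income = (-588/2575) / (11250/57675) = -1.1706…
E_income < 0 ⇒ inferior good.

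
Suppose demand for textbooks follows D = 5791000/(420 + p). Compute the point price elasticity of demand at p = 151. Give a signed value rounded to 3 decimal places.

dD/dp = −5791000/(420 + p)² = -17.7616. At p = 151, D = 10141.9.
Ed = (dD/dp)·(p/D) = (-17.7616) × (151/10141.9) = -0.26444…

-0.264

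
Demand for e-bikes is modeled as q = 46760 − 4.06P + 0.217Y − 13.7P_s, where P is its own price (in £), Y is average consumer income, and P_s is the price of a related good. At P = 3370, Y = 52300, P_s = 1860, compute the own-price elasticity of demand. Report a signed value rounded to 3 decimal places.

-0.722

At the given values, q = 46760 − 4.06(3370) + 0.217(52300) − 13.7(1860) = 18944.9.
∂q/∂P = −4.06.
E = (-4.06) × (3370/18944.9) = -0.72221…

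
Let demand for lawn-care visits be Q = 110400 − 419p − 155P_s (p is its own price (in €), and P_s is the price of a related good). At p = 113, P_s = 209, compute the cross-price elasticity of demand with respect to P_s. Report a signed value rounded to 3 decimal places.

-1.057

At the given values, Q = 110400 − 419(113) − 155(209) = 30658.
∂Q/∂P_s = -155.
E = (-155) × (209/30658) = -1.05665…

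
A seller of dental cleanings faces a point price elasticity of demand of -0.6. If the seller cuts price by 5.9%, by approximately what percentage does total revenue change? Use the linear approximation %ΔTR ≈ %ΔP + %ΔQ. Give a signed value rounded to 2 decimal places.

-2.36%

%ΔQ ≈ Ed × %ΔP = (-0.6) × (-5.9%) = +3.5400%
%ΔTR ≈ %ΔP + %ΔQ = (-5.9%) + (+3.5400%) = -2.3600%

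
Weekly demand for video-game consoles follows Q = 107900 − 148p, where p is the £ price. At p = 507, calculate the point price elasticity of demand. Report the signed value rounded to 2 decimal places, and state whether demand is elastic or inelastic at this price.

dQ/dp = −148. At p = 507, Q = 107900 − 148(507) = 32864.
Ed = (dQ/dp)·(p/Q) = −148 × (507/32864) = -2.2832…
|Ed| = 2.28 > 1, so demand is elastic.

-2.28; elastic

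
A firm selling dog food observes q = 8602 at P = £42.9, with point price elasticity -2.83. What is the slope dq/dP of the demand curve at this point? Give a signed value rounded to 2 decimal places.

-567.45

Ed = (dq/dP)·(P/q) ⇒ dq/dP = Ed·q/P = (-2.83)·8602/42.9 = -567.4512…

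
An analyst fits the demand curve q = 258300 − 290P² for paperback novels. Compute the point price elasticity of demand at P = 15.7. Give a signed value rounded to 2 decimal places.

dq/dP = −2·290·P = -9106. At P = 15.7, q = 186817.9.
Ed = (dq/dP)·(P/q) = (-9106) × (15.7/186817.9) = -0.7652…

-0.77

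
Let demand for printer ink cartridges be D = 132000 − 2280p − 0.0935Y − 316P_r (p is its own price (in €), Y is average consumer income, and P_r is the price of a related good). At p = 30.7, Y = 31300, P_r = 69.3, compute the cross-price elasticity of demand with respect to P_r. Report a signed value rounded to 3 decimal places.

-0.589

At the given values, D = 132000 − 2280(30.7) − 0.0935(31300) − 316(69.3) = 37178.65.
∂D/∂P_r = -316.
E = (-316) × (69.3/37178.65) = -0.58901…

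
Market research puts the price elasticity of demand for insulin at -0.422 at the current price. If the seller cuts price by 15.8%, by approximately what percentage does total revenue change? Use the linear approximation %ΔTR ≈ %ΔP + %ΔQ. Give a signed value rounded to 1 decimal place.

%ΔQ ≈ Ed × %ΔP = (-0.422) × (-15.8%) = +6.6676%
%ΔTR ≈ %ΔP + %ΔQ = (-15.8%) + (+6.6676%) = -9.1324%

-9.1%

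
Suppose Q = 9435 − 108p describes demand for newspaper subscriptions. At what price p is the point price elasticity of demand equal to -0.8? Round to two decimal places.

38.83

Ed = −108p/(9435 − 108p). Set this equal to -0.8:
108p = 0.8·(9435 − 108p) ⇒ 108p(1 + 0.8) = 0.8·9435
p = 0.8·9435 / (108·1.8) = 38.8271…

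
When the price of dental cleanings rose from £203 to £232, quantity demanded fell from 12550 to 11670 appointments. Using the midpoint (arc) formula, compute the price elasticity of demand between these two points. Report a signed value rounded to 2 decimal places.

%ΔQ = (11670 − 12550) / [(12550 + 11670)/2] = -880/12110 = -0.072667…
%ΔP = (232 − 203) / [(203 + 232)/2] = 29/217.5 = 0.133333…
Arc Ed = %ΔQ / %ΔP = (-880/12110) / (29/217.5) = -0.5450…

-0.55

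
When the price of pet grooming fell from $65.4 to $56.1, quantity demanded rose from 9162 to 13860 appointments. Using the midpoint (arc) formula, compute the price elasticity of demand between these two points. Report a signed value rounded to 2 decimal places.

%ΔQ = (13860 − 9162) / [(9162 + 13860)/2] = 4698/11511 = 0.408131…
%ΔP = (56.1 − 65.4) / [(65.4 + 56.1)/2] = -9.3/60.75 = -0.153086…
Arc Ed = %ΔQ / %ΔP = (4698/11511) / (-9.3/60.75) = -2.6660…

-2.67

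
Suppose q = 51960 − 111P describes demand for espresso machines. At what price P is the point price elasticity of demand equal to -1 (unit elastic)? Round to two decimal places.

Ed = −111P/(51960 − 111P). Set this equal to -1:
111P = 1·(51960 − 111P) ⇒ 111P(1 + 1) = 1·51960
P = 1·51960 / (111·2) = 234.0540…

234.05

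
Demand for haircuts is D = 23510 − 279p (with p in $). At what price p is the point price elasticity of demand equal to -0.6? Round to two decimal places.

31.60

Ed = −279p/(23510 − 279p). Set this equal to -0.6:
279p = 0.6·(23510 − 279p) ⇒ 279p(1 + 0.6) = 0.6·23510
p = 0.6·23510 / (279·1.6) = 31.5994…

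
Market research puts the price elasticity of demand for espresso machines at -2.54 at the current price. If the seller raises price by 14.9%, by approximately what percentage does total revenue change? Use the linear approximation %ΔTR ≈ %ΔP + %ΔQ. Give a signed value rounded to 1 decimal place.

%ΔQ ≈ Ed × %ΔP = (-2.54) × (+14.9%) = -37.8460%
%ΔTR ≈ %ΔP + %ΔQ = (+14.9%) + (-37.8460%) = -22.9460%

-22.9%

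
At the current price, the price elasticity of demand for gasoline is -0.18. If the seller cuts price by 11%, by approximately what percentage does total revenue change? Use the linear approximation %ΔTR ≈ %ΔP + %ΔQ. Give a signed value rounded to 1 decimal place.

%ΔQ ≈ Ed × %ΔP = (-0.18) × (-11%) = +1.9800%
%ΔTR ≈ %ΔP + %ΔQ = (-11%) + (+1.9800%) = -9.0200%

-9.0%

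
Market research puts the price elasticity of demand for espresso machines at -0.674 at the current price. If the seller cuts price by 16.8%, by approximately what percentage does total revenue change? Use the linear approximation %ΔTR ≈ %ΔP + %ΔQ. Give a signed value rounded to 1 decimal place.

-5.5%

%ΔQ ≈ Ed × %ΔP = (-0.674) × (-16.8%) = +11.3232%
%ΔTR ≈ %ΔP + %ΔQ = (-16.8%) + (+11.3232%) = -5.4768%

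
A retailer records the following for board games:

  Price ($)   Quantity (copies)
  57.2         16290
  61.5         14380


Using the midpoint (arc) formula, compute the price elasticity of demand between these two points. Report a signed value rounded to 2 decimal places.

-1.72

%ΔQ = (14380 − 16290) / [(16290 + 14380)/2] = -1910/15335 = -0.124551…
%ΔP = (61.5 − 57.2) / [(57.2 + 61.5)/2] = 4.3/59.35 = 0.072451…
Arc Ed = %ΔQ / %ΔP = (-1910/15335) / (4.3/59.35) = -1.7191…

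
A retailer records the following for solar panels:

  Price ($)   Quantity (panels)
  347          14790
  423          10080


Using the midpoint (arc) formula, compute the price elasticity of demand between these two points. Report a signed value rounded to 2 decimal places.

%ΔQ = (10080 − 14790) / [(14790 + 10080)/2] = -4710/12435 = -0.378769…
%ΔP = (423 − 347) / [(347 + 423)/2] = 76/385 = 0.197402…
Arc Ed = %ΔQ / %ΔP = (-4710/12435) / (76/385) = -1.9187…

-1.92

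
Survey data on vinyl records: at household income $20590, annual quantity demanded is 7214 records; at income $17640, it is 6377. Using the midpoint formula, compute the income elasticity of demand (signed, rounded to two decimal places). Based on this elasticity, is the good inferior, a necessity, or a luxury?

0.80; necessity

%ΔQ = (6377 − 7214)/[( 7214 + 6377)/2] = -837/6795.5 = -0.123169…
%ΔIncome = (17640 − 20590)/[( 20590 + 17640)/2] = -2950/19115 = -0.154329…
E_income = (-837/6795.5) / (-2950/19115) = 0.7980…
0 < E_income < 1 ⇒ normal good, necessity.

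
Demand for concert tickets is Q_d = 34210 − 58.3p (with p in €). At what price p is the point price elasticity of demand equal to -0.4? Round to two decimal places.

Ed = −58.3p/(34210 − 58.3p). Set this equal to -0.4:
58.3p = 0.4·(34210 − 58.3p) ⇒ 58.3p(1 + 0.4) = 0.4·34210
p = 0.4·34210 / (58.3·1.4) = 167.6549…

167.65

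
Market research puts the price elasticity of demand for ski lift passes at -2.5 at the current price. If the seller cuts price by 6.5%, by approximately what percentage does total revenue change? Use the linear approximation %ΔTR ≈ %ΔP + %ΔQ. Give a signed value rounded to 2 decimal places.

+9.75%

%ΔQ ≈ Ed × %ΔP = (-2.5) × (-6.5%) = +16.2500%
%ΔTR ≈ %ΔP + %ΔQ = (-6.5%) + (+16.2500%) = +9.7500%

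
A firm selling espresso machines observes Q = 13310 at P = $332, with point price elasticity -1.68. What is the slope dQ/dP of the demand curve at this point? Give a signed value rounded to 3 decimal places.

Ed = (dQ/dP)·(P/Q) ⇒ dQ/dP = Ed·Q/P = (-1.68)·13310/332 = -67.35180…

-67.352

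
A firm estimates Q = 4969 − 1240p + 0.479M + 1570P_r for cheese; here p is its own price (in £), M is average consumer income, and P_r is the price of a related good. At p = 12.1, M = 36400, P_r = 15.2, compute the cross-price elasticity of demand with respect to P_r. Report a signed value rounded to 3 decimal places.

0.763

At the given values, Q = 4969 − 1240(12.1) + 0.479(36400) + 1570(15.2) = 31264.6.
∂Q/∂P_r = 1570.
E = (1570) × (15.2/31264.6) = 0.76329…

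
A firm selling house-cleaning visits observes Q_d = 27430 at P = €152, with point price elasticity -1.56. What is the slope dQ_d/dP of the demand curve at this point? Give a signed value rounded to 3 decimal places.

Ed = (dQ_d/dP)·(P/Q_d) ⇒ dQ_d/dP = Ed·Q_d/P = (-1.56)·27430/152 = -281.51842…

-281.518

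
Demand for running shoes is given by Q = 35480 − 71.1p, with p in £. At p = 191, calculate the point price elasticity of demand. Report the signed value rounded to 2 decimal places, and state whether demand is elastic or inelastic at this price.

-0.62; inelastic

dQ/dp = −71.1. At p = 191, Q = 35480 − 71.1(191) = 21899.9.
Ed = (dQ/dp)·(p/Q) = −71.1 × (191/21899.9) = -0.6200…
|Ed| = 0.62 < 1, so demand is inelastic.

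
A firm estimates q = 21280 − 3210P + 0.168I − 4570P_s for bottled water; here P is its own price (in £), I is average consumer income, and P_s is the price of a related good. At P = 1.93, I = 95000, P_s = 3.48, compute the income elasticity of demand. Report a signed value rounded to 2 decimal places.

At the given values, q = 21280 − 3210(1.93) + 0.168(95000) − 4570(3.48) = 15141.1.
∂q/∂I = 0.168.
E = (0.168) × (95000/15141.1) = 1.0540…

1.05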